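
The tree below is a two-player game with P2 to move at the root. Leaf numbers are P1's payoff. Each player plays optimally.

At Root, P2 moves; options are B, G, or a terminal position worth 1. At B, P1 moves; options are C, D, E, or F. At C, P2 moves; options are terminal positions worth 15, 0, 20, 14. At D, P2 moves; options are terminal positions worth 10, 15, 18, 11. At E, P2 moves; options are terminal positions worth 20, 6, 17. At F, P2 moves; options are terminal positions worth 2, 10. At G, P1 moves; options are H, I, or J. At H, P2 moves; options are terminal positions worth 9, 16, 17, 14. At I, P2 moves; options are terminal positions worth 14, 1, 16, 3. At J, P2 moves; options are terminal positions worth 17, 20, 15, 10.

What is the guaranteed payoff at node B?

10

C: min(15, 0, 20, 14) = 0
D: min(10, 15, 18, 11) = 10
E: min(20, 6, 17) = 6
F: min(2, 10) = 2
B: max(0, 10, 6, 2) = 10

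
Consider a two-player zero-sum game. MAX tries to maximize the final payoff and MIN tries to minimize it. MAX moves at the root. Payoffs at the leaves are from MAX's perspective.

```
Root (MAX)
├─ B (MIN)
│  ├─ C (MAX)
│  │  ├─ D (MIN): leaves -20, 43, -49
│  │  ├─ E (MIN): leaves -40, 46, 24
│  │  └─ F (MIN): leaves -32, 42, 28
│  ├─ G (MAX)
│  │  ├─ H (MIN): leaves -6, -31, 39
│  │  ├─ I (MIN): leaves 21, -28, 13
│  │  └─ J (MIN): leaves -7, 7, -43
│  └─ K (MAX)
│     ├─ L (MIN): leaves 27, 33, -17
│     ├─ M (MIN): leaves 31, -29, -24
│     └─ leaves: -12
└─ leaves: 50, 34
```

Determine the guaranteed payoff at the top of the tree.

50

D (MIN): min(-20, 43, -49) = -49
E (MIN): min(-40, 46, 24) = -40
F (MIN): min(-32, 42, 28) = -32
C (MAX): max(-49, -40, -32) = -32
H (MIN): min(-6, -31, 39) = -31
I (MIN): min(21, -28, 13) = -28
J (MIN): min(-7, 7, -43) = -43
G (MAX): max(-31, -28, -43) = -28
L (MIN): min(27, 33, -17) = -17
M (MIN): min(31, -29, -24) = -29
K (MAX): max(-17, -29, -12) = -12
B (MIN): min(-32, -28, -12) = -32
Root (MAX): max(-32, 50, 34) = 50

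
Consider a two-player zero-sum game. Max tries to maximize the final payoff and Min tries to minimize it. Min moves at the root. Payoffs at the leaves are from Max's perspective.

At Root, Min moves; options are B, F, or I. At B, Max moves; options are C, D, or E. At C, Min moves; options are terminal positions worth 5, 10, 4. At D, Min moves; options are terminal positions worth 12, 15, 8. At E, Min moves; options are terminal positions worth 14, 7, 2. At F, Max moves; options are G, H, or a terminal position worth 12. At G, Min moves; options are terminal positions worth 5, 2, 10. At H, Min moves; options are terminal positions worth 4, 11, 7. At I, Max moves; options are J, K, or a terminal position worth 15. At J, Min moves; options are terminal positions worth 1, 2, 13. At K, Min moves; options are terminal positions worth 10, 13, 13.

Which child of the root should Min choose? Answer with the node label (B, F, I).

C (Min): min(5, 10, 4) = 4
D (Min): min(12, 15, 8) = 8
E (Min): min(14, 7, 2) = 2
B (Max): max(4, 8, 2) = 8
G (Min): min(5, 2, 10) = 2
H (Min): min(4, 11, 7) = 4
F (Max): max(2, 4, 12) = 12
J (Min): min(1, 2, 13) = 1
K (Min): min(10, 13, 13) = 10
I (Max): max(1, 10, 15) = 15
Root (Min): min(8, 12, 15) = 8
Min picks the child with the lowest value: B (value 8).

B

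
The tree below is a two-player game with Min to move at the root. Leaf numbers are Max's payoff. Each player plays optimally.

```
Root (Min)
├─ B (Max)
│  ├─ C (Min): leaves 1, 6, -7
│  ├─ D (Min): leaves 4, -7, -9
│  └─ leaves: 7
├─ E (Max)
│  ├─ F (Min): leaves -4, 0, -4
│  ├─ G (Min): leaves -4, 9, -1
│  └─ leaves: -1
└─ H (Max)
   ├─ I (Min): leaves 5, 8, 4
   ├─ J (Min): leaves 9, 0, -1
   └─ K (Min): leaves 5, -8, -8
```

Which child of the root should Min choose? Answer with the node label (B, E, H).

E

C (Min): min(1, 6, -7) = -7
D (Min): min(4, -7, -9) = -9
B (Max): max(-7, -9, 7) = 7
F (Min): min(-4, 0, -4) = -4
G (Min): min(-4, 9, -1) = -4
E (Max): max(-4, -4, -1) = -1
I (Min): min(5, 8, 4) = 4
J (Min): min(9, 0, -1) = -1
K (Min): min(5, -8, -8) = -8
H (Max): max(4, -1, -8) = 4
Root (Min): min(7, -1, 4) = -1
Min picks the child with the lowest value: E (value -1).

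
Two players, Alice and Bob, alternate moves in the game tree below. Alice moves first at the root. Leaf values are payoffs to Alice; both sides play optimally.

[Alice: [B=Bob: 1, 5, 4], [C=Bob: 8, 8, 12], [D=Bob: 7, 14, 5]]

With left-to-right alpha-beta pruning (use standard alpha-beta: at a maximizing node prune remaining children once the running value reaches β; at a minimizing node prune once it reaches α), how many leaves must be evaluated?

7

B [α=-∞,β=+∞]: v=1
C [α=1,β=+∞]: v=8
D [α=8,β=+∞]: v=7 after child 1 ≤ α → α-cutoff, skip 2
Root [α=-∞,β=+∞]: v=8
Leaves evaluated: 7 of 9.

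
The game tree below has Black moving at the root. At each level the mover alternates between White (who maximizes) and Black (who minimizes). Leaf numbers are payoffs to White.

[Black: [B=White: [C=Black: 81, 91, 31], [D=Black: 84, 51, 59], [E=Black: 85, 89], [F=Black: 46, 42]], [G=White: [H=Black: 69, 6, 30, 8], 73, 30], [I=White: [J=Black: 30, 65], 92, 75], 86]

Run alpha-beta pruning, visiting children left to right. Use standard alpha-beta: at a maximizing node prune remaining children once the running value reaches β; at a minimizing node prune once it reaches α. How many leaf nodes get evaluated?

19

C [α=-∞,β=+∞]: v=31
D [α=31,β=+∞]: v=51
E [α=51,β=+∞]: v=85
F [α=85,β=+∞]: v=46 after child 1 ≤ α → α-cutoff, skip 1
B [α=-∞,β=+∞]: v=85
H [α=-∞,β=85]: v=6
G [α=-∞,β=85]: v=73
J [α=-∞,β=73]: v=30
I [α=-∞,β=73]: v=92 after child 2 ≥ β → β-cutoff, skip 1
Root [α=-∞,β=+∞]: v=73
Leaves evaluated: 19 of 21.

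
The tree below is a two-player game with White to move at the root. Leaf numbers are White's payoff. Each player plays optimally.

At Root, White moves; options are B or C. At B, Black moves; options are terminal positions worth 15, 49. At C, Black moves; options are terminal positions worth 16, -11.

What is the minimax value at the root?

B (Black): min(15, 49) = 15
C (Black): min(16, -11) = -11
Root (White): max(15, -11) = 15

15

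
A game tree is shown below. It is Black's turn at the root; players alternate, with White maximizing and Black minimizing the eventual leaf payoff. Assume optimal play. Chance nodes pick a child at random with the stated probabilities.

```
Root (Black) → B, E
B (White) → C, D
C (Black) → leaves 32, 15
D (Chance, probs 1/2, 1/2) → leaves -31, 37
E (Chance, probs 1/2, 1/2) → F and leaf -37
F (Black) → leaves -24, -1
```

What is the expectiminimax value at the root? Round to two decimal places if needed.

C (Black): min(32, 15) = 15
D (Chance): 1/2·-31 + 1/2·37 = 3
B (White): max(15, 3) = 15
F (Black): min(-24, -1) = -24
E (Chance): 1/2·-24 + 1/2·-37 = -30.5
Root (Black): min(15, -30.5) = -30.5

-30.5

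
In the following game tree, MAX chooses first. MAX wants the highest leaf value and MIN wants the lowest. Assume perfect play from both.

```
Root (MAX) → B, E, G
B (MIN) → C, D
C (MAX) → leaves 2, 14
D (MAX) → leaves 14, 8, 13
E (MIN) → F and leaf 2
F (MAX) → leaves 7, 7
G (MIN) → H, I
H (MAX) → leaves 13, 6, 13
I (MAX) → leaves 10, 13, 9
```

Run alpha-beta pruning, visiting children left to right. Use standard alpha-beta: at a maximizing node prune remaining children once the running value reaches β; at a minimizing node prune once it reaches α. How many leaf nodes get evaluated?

8

C [α=-∞,β=+∞]: v=14
D [α=-∞,β=14]: v=14 after child 1 ≥ β → β-cutoff, skip 2
B [α=-∞,β=+∞]: v=14
F [α=14,β=+∞]: v=7
E [α=14,β=+∞]: v=7 after child 1 ≤ α → α-cutoff, skip 1
H [α=14,β=+∞]: v=13
G [α=14,β=+∞]: v=13 after child 1 ≤ α → α-cutoff, skip 1
Root [α=-∞,β=+∞]: v=14
Leaves evaluated: 8 of 14.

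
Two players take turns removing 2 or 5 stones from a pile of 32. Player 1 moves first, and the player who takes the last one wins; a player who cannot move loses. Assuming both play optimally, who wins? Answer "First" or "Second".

Mark each pile size as W (mover wins) or L (mover loses):
i:   0  1  2  3  4  5  6  7  8  9 10 11 12 13 14 15 16 17 18 19 20 21 22 23 24 25 26 27 28 29 30 31 32
     L  L  W  W  L  W  W  L  L  W  W  L  W  W  L  L  W  W  L  W  W  L  L  W  W  L  W  W  L  L  W  W  L
Position 32 is L, so the second player wins.

Second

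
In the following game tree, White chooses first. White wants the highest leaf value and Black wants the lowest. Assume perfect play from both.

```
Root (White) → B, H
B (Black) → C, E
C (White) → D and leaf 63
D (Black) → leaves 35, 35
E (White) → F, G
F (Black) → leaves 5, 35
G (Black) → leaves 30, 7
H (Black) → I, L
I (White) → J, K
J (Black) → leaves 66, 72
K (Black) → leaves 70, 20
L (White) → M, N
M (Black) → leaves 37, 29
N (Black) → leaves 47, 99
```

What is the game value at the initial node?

47

D (Black): min(35, 35) = 35
C (White): max(35, 63) = 63
F (Black): min(5, 35) = 5
G (Black): min(30, 7) = 7
E (White): max(5, 7) = 7
B (Black): min(63, 7) = 7
J (Black): min(66, 72) = 66
K (Black): min(70, 20) = 20
I (White): max(66, 20) = 66
M (Black): min(37, 29) = 29
N (Black): min(47, 99) = 47
L (White): max(29, 47) = 47
H (Black): min(66, 47) = 47
Root (White): max(7, 47) = 47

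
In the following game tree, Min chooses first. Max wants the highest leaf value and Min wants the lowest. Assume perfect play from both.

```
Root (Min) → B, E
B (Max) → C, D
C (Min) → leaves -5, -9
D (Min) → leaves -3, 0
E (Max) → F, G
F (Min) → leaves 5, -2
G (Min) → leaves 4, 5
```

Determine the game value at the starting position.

C (Min): min(-5, -9) = -9
D (Min): min(-3, 0) = -3
B (Max): max(-9, -3) = -3
F (Min): min(5, -2) = -2
G (Min): min(4, 5) = 4
E (Max): max(-2, 4) = 4
Root (Min): min(-3, 4) = -3

-3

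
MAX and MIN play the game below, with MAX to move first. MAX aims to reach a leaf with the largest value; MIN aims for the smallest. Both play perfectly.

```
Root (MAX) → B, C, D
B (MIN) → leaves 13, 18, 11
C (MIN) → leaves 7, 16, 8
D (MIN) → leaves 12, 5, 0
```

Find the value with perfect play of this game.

11

B (MIN): min(13, 18, 11) = 11
C (MIN): min(7, 16, 8) = 7
D (MIN): min(12, 5, 0) = 0
Root (MAX): max(11, 7, 0) = 11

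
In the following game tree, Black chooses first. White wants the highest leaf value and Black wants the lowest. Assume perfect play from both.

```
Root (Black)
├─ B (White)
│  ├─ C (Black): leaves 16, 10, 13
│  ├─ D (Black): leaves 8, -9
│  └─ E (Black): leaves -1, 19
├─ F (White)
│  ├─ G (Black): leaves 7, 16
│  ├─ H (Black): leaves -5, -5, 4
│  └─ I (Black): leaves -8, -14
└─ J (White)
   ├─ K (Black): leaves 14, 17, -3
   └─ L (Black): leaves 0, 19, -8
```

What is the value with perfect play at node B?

C: min(16, 10, 13) = 10
D: min(8, -9) = -9
E: min(-1, 19) = -1
B: max(10, -9, -1) = 10

10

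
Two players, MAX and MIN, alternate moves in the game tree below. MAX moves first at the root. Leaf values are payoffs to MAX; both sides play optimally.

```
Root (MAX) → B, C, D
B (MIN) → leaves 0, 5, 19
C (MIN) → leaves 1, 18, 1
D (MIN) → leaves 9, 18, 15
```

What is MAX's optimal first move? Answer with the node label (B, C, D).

D

B (MIN): min(0, 5, 19) = 0
C (MIN): min(1, 18, 1) = 1
D (MIN): min(9, 18, 15) = 9
Root (MAX): max(0, 1, 9) = 9
MAX picks the child with the highest value: D (value 9).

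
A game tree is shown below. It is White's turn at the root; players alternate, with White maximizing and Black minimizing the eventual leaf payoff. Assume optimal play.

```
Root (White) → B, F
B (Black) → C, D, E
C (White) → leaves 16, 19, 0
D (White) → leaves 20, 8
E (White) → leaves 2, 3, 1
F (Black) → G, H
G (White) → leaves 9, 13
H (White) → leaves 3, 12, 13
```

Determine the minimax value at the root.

13

C (White): max(16, 19, 0) = 19
D (White): max(20, 8) = 20
E (White): max(2, 3, 1) = 3
B (Black): min(19, 20, 3) = 3
G (White): max(9, 13) = 13
H (White): max(3, 12, 13) = 13
F (Black): min(13, 13) = 13
Root (White): max(3, 13) = 13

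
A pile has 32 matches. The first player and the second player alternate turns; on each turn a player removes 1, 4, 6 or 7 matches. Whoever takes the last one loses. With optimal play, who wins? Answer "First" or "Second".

Second

Mark each pile size as W (mover wins) or L (mover loses):
i:   0  1  2  3  4  5  6  7  8  9 10 11 12 13 14 15 16 17 18 19 20 21 22 23 24 25 26 27 28 29 30 31 32
     W  L  W  L  W  W  L  W  W  W  W  L  W  W  L  W  L  W  W  L  W  W  W  W  L  W  W  L  W  L  W  W  L
Position 32 is L, so the second player wins.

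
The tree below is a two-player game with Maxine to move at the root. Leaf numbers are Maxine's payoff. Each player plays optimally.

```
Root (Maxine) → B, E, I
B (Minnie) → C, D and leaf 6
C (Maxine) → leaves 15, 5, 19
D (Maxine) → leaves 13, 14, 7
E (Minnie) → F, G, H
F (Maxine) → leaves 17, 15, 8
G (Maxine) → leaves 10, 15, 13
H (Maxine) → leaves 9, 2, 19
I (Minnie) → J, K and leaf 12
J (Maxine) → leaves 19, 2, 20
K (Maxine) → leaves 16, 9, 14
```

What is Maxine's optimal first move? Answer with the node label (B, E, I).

E

C (Maxine): max(15, 5, 19) = 19
D (Maxine): max(13, 14, 7) = 14
B (Minnie): min(19, 14, 6) = 6
F (Maxine): max(17, 15, 8) = 17
G (Maxine): max(10, 15, 13) = 15
H (Maxine): max(9, 2, 19) = 19
E (Minnie): min(17, 15, 19) = 15
J (Maxine): max(19, 2, 20) = 20
K (Maxine): max(16, 9, 14) = 16
I (Minnie): min(20, 16, 12) = 12
Root (Maxine): max(6, 15, 12) = 15
Maxine picks the child with the highest value: E (value 15).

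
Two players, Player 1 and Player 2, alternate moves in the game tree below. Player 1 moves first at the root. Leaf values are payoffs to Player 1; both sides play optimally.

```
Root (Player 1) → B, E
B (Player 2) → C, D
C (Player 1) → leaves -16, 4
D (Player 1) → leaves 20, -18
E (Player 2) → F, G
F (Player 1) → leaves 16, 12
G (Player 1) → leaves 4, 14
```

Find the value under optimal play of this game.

14

C (Player 1): max(-16, 4) = 4
D (Player 1): max(20, -18) = 20
B (Player 2): min(4, 20) = 4
F (Player 1): max(16, 12) = 16
G (Player 1): max(4, 14) = 14
E (Player 2): min(16, 14) = 14
Root (Player 1): max(4, 14) = 14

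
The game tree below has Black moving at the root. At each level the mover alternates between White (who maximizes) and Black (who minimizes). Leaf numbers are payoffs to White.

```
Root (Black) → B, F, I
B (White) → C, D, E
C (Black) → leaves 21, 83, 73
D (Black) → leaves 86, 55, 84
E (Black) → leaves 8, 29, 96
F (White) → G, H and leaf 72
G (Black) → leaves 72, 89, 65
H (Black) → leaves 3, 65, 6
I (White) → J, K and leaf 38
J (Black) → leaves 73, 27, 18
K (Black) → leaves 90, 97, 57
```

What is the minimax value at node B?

C: min(21, 83, 73) = 21
D: min(86, 55, 84) = 55
E: min(8, 29, 96) = 8
B: max(21, 55, 8) = 55

55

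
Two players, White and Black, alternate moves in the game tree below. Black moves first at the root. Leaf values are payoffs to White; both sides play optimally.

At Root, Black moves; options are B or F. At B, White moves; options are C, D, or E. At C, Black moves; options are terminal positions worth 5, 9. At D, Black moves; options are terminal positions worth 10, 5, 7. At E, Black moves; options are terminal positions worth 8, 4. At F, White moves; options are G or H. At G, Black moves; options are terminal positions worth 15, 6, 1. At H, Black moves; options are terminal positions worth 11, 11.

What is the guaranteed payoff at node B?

C: min(5, 9) = 5
D: min(10, 5, 7) = 5
E: min(8, 4) = 4
B: max(5, 5, 4) = 5

5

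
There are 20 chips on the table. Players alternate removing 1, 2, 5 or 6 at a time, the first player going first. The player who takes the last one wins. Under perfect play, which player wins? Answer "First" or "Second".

First

Compute winning (W) and losing (L) positions by backward induction:
i:   0  1  2  3  4  5  6  7  8  9 10 11 12 13 14 15 16 17 18 19 20
     L  W  W  L  W  W  W  L  W  W  L  W  W  W  L  W  W  L  W  W  W
Position 20 is W, so the first player wins.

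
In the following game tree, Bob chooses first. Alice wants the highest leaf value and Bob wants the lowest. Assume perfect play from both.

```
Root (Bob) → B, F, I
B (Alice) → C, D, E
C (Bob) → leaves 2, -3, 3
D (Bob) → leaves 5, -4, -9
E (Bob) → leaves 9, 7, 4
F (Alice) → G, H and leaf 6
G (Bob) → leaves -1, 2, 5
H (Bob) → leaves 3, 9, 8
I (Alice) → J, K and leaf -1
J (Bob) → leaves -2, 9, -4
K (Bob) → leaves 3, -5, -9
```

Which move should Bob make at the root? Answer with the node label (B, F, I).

C (Bob): min(2, -3, 3) = -3
D (Bob): min(5, -4, -9) = -9
E (Bob): min(9, 7, 4) = 4
B (Alice): max(-3, -9, 4) = 4
G (Bob): min(-1, 2, 5) = -1
H (Bob): min(3, 9, 8) = 3
F (Alice): max(-1, 3, 6) = 6
J (Bob): min(-2, 9, -4) = -4
K (Bob): min(3, -5, -9) = -9
I (Alice): max(-4, -9, -1) = -1
Root (Bob): min(4, 6, -1) = -1
Bob picks the child with the lowest value: I (value -1).

I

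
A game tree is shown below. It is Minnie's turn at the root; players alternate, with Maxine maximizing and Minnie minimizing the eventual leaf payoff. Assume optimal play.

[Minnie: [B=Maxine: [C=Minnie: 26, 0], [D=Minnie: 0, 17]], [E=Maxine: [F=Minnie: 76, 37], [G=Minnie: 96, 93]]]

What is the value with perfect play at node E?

93

F: min(76, 37) = 37
G: min(96, 93) = 93
E: max(37, 93) = 93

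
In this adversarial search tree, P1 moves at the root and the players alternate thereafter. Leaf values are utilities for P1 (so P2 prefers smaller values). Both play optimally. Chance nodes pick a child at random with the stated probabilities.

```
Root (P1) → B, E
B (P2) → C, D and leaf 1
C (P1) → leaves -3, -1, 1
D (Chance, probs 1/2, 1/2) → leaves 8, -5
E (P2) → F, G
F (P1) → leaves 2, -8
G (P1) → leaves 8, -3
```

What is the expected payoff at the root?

2

C (P1): max(-3, -1, 1) = 1
D (Chance): 1/2·8 + 1/2·-5 = 1.5
B (P2): min(1, 1.5, 1) = 1
F (P1): max(2, -8) = 2
G (P1): max(8, -3) = 8
E (P2): min(2, 8) = 2
Root (P1): max(1, 2) = 2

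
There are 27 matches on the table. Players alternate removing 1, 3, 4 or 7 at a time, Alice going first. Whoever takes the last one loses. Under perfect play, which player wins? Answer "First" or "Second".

Second

i:   0  1  2  3  4  5  6  7  8  9 10 11 12 13 14 15 16 17 18 19 20 21 22 23 24 25 26 27
     W  L  W  L  W  W  W  W  W  L  W  L  W  W  W  W  W  L  W  L  W  W  W  W  W  L  W  L
Position 27 is L, so the second player wins.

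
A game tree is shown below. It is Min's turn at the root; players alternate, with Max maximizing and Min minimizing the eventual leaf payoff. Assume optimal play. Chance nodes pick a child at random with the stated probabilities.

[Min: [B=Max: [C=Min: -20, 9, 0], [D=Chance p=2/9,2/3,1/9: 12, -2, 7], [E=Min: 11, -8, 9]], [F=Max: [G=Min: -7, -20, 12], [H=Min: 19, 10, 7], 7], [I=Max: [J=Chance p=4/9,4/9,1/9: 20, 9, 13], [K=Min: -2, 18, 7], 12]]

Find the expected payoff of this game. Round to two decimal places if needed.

C (Min): min(-20, 9, 0) = -20
D (Chance): 2/9·12 + 2/3·-2 + 1/9·7 = 2.11
E (Min): min(11, -8, 9) = -8
B (Max): max(-20, 2.11, -8) = 2.11
G (Min): min(-7, -20, 12) = -20
H (Min): min(19, 10, 7) = 7
F (Max): max(-20, 7, 7) = 7
J (Chance): 4/9·20 + 4/9·9 + 1/9·13 = 14.33
K (Min): min(-2, 18, 7) = -2
I (Max): max(14.33, -2, 12) = 14.33
Root (Min): min(2.11, 7, 14.33) = 2.11

2.11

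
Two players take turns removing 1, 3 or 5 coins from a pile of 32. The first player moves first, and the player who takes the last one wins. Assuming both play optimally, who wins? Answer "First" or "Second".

Second

Mark each pile size as W (mover wins) or L (mover loses):
i:   0  1  2  3  4  5  6  7  8  9 10 11 12 13 14 15 16 17 18 19 20 21 22 23 24 25 26 27 28 29 30 31 32
     L  W  L  W  L  W  L  W  L  W  L  W  L  W  L  W  L  W  L  W  L  W  L  W  L  W  L  W  L  W  L  W  L
Position 32 is L, so the second player wins.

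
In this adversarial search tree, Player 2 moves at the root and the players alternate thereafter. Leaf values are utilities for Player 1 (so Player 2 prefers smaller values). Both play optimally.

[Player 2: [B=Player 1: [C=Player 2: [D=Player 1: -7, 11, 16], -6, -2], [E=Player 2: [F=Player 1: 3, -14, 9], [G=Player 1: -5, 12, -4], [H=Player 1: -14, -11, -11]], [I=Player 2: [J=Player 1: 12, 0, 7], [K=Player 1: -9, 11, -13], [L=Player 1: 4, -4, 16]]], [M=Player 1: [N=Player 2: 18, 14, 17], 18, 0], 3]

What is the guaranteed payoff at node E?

-11

F: max(3, -14, 9) = 9
G: max(-5, 12, -4) = 12
H: max(-14, -11, -11) = -11
E: min(9, 12, -11) = -11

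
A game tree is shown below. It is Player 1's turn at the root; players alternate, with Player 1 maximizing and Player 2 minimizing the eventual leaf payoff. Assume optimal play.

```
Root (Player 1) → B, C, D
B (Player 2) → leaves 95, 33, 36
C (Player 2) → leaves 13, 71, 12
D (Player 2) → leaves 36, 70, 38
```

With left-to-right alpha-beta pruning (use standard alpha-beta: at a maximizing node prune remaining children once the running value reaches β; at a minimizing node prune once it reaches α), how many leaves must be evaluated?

B [α=-∞,β=+∞]: v=33
C [α=33,β=+∞]: v=13 after child 1 ≤ α → α-cutoff, skip 2
D [α=33,β=+∞]: v=36
Root [α=-∞,β=+∞]: v=36
Leaves evaluated: 7 of 9.

7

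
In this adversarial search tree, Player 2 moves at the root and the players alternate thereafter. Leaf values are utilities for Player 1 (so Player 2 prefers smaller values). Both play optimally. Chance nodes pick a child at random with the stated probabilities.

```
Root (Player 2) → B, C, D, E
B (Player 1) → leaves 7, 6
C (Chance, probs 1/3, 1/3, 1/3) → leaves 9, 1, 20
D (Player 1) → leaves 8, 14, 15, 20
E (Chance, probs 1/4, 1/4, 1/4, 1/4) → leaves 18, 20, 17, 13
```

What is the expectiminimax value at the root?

7

B (Player 1): max(7, 6) = 7
C (Chance): 1/3·9 + 1/3·1 + 1/3·20 = 10
D (Player 1): max(8, 14, 15, 20) = 20
E (Chance): 1/4·18 + 1/4·20 + 1/4·17 + 1/4·13 = 17
Root (Player 2): min(7, 10, 20, 17) = 7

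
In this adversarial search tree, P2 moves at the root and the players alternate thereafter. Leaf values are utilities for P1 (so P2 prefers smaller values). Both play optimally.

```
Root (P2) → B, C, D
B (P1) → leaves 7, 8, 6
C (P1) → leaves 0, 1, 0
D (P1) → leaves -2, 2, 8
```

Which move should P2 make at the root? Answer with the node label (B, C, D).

B (P1): max(7, 8, 6) = 8
C (P1): max(0, 1, 0) = 1
D (P1): max(-2, 2, 8) = 8
Root (P2): min(8, 1, 8) = 1
P2 picks the child with the lowest value: C (value 1).

C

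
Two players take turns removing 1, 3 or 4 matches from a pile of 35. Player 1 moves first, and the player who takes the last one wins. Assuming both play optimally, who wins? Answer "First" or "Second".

Second

Positions where the player to move wins (W) vs loses (L):
i:   0  1  2  3  4  5  6  7  8  9 10 11 12 13 14 15 16 17 18 19 20 21 22 23 24 25 26 27 28 29 30 31 32 33 34 35
     L  W  L  W  W  W  W  L  W  L  W  W  W  W  L  W  L  W  W  W  W  L  W  L  W  W  W  W  L  W  L  W  W  W  W  L
Position 35 is L, so the second player wins.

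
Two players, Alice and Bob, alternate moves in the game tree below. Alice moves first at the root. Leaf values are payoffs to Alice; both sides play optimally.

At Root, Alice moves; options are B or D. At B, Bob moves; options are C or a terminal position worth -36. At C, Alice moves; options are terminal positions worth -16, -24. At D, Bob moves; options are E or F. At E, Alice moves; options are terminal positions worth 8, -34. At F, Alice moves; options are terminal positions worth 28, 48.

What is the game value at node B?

-36

C: max(-16, -24) = -16
B: min(-16, -36) = -36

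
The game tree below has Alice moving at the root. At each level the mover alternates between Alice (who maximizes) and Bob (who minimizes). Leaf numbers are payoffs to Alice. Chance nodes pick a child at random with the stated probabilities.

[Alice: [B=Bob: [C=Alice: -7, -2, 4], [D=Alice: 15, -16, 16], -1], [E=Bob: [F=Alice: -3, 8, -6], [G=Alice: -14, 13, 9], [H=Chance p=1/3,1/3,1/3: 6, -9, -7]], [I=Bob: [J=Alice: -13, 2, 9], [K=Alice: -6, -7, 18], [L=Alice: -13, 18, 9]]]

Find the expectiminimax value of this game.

C (Alice): max(-7, -2, 4) = 4
D (Alice): max(15, -16, 16) = 16
B (Bob): min(4, 16, -1) = -1
F (Alice): max(-3, 8, -6) = 8
G (Alice): max(-14, 13, 9) = 13
H (Chance): 1/3·6 + 1/3·-9 + 1/3·-7 = -3.33
E (Bob): min(8, 13, -3.33) = -3.33
J (Alice): max(-13, 2, 9) = 9
K (Alice): max(-6, -7, 18) = 18
L (Alice): max(-13, 18, 9) = 18
I (Bob): min(9, 18, 18) = 9
Root (Alice): max(-1, -3.33, 9) = 9

9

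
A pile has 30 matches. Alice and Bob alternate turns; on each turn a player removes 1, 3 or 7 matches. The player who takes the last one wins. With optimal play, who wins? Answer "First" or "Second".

Second

Positions where the player to move wins (W) vs loses (L):
i:   0  1  2  3  4  5  6  7  8  9 10 11 12 13 14 15 16 17 18 19 20 21 22 23 24 25 26 27 28 29 30
     L  W  L  W  L  W  L  W  L  W  L  W  L  W  L  W  L  W  L  W  L  W  L  W  L  W  L  W  L  W  L
Position 30 is L, so the second player wins.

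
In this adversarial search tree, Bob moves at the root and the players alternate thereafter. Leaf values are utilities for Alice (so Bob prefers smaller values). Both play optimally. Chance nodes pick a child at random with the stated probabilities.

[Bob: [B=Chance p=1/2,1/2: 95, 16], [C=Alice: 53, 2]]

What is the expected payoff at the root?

B (Chance): 1/2·95 + 1/2·16 = 55.5
C (Alice): max(53, 2) = 53
Root (Bob): min(55.5, 53) = 53

53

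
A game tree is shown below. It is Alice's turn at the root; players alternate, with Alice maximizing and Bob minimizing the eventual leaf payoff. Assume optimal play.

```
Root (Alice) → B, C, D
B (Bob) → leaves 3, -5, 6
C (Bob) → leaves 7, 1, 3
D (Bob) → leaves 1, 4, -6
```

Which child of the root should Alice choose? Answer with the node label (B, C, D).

B (Bob): min(3, -5, 6) = -5
C (Bob): min(7, 1, 3) = 1
D (Bob): min(1, 4, -6) = -6
Root (Alice): max(-5, 1, -6) = 1
Alice picks the child with the highest value: C (value 1).

C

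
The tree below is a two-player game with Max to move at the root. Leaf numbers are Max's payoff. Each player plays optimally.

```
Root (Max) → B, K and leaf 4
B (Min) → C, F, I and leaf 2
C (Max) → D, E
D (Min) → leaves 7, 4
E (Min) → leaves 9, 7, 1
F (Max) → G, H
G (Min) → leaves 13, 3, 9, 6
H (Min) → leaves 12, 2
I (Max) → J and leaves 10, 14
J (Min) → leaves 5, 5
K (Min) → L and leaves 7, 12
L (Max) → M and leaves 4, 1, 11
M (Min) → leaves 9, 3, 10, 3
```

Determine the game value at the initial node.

D (Min): min(7, 4) = 4
E (Min): min(9, 7, 1) = 1
C (Max): max(4, 1) = 4
G (Min): min(13, 3, 9, 6) = 3
H (Min): min(12, 2) = 2
F (Max): max(3, 2) = 3
J (Min): min(5, 5) = 5
I (Max): max(5, 10, 14) = 14
B (Min): min(4, 3, 14, 2) = 2
M (Min): min(9, 3, 10, 3) = 3
L (Max): max(3, 4, 1, 11) = 11
K (Min): min(11, 7, 12) = 7
Root (Max): max(2, 7, 4) = 7

7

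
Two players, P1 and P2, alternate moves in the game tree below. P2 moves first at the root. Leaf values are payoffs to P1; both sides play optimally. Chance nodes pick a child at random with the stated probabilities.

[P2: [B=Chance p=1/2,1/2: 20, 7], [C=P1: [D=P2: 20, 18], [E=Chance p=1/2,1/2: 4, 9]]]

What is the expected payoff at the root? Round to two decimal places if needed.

13.5

B (Chance): 1/2·20 + 1/2·7 = 13.5
D (P2): min(20, 18) = 18
E (Chance): 1/2·4 + 1/2·9 = 6.5
C (P1): max(18, 6.5) = 18
Root (P2): min(13.5, 18) = 13.5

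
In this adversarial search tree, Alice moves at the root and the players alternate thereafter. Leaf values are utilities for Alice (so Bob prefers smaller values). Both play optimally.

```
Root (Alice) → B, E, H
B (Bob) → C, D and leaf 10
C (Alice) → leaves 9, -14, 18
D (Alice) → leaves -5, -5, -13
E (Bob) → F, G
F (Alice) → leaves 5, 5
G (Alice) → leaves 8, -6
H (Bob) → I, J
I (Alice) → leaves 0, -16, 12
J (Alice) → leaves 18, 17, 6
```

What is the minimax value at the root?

12

C (Alice): max(9, -14, 18) = 18
D (Alice): max(-5, -5, -13) = -5
B (Bob): min(18, -5, 10) = -5
F (Alice): max(5, 5) = 5
G (Alice): max(8, -6) = 8
E (Bob): min(5, 8) = 5
I (Alice): max(0, -16, 12) = 12
J (Alice): max(18, 17, 6) = 18
H (Bob): min(12, 18) = 12
Root (Alice): max(-5, 5, 12) = 12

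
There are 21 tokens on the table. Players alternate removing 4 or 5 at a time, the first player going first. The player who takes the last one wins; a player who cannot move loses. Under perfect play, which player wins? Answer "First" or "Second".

Second

Positions where the player to move wins (W) vs loses (L):
i:   0  1  2  3  4  5  6  7  8  9 10 11 12 13 14 15 16 17 18 19 20 21
     L  L  L  L  W  W  W  W  W  L  L  L  L  W  W  W  W  W  L  L  L  L
Position 21 is L, so the second player wins.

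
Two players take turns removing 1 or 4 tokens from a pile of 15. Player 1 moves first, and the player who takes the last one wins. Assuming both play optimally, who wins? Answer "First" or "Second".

Second

Positions where the player to move wins (W) vs loses (L):
i:   0  1  2  3  4  5  6  7  8  9 10 11 12 13 14 15
     L  W  L  W  W  L  W  L  W  W  L  W  L  W  W  L
Position 15 is L, so the second player wins.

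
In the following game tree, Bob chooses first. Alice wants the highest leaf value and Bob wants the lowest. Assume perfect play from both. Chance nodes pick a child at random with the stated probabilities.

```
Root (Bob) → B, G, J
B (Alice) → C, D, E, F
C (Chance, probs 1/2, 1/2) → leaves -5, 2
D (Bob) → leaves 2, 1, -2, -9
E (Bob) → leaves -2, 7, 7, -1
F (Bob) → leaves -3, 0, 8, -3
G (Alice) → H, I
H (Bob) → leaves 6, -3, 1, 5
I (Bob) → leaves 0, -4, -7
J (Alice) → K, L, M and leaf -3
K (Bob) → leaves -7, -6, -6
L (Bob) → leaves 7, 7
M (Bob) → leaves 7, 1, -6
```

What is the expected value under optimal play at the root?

-3

C (Chance): 1/2·-5 + 1/2·2 = -1.5
D (Bob): min(2, 1, -2, -9) = -9
E (Bob): min(-2, 7, 7, -1) = -2
F (Bob): min(-3, 0, 8, -3) = -3
B (Alice): max(-1.5, -9, -2, -3) = -1.5
H (Bob): min(6, -3, 1, 5) = -3
I (Bob): min(0, -4, -7) = -7
G (Alice): max(-3, -7) = -3
K (Bob): min(-7, -6, -6) = -7
L (Bob): min(7, 7) = 7
M (Bob): min(7, 1, -6) = -6
J (Alice): max(-7, 7, -6, -3) = 7
Root (Bob): min(-1.5, -3, 7) = -3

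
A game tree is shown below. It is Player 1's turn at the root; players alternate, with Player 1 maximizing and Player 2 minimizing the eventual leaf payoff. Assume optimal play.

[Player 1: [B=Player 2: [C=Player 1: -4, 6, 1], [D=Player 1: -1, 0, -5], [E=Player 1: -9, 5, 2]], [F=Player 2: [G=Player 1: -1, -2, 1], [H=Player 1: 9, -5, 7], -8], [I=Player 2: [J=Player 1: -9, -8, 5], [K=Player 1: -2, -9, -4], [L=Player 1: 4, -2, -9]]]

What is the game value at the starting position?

C (Player 1): max(-4, 6, 1) = 6
D (Player 1): max(-1, 0, -5) = 0
E (Player 1): max(-9, 5, 2) = 5
B (Player 2): min(6, 0, 5) = 0
G (Player 1): max(-1, -2, 1) = 1
H (Player 1): max(9, -5, 7) = 9
F (Player 2): min(1, 9, -8) = -8
J (Player 1): max(-9, -8, 5) = 5
K (Player 1): max(-2, -9, -4) = -2
L (Player 1): max(4, -2, -9) = 4
I (Player 2): min(5, -2, 4) = -2
Root (Player 1): max(0, -8, -2) = 0

0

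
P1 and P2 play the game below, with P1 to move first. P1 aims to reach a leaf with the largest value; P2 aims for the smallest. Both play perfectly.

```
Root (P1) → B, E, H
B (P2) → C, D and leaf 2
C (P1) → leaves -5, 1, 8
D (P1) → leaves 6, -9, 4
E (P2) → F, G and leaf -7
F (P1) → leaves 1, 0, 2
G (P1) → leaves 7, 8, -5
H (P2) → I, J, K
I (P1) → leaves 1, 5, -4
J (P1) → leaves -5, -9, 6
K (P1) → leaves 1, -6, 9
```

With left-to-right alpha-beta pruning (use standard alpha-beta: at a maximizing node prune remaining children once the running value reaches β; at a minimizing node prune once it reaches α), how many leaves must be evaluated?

C [α=-∞,β=+∞]: v=8
D [α=-∞,β=8]: v=6
B [α=-∞,β=+∞]: v=2
F [α=2,β=+∞]: v=2
E [α=2,β=+∞]: v=2 after child 1 ≤ α → α-cutoff, skip 2
I [α=2,β=+∞]: v=5
J [α=2,β=5]: v=6
K [α=2,β=5]: v=9
H [α=2,β=+∞]: v=5
Root [α=-∞,β=+∞]: v=5
Leaves evaluated: 19 of 23.

19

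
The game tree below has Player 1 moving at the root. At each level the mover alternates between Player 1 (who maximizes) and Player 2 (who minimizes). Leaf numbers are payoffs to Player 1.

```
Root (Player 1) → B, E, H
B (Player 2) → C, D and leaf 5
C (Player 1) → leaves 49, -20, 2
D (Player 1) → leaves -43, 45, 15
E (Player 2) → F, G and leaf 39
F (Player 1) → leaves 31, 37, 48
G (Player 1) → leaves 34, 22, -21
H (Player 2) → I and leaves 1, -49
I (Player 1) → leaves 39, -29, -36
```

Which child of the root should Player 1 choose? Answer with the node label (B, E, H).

E

C (Player 1): max(49, -20, 2) = 49
D (Player 1): max(-43, 45, 15) = 45
B (Player 2): min(49, 45, 5) = 5
F (Player 1): max(31, 37, 48) = 48
G (Player 1): max(34, 22, -21) = 34
E (Player 2): min(48, 34, 39) = 34
I (Player 1): max(39, -29, -36) = 39
H (Player 2): min(39, 1, -49) = -49
Root (Player 1): max(5, 34, -49) = 34
Player 1 picks the child with the highest value: E (value 34).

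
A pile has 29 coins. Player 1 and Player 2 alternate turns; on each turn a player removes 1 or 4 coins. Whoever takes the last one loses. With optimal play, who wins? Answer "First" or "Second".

First

W/L table (W = player to move can force a win):
i:   0  1  2  3  4  5  6  7  8  9 10 11 12 13 14 15 16 17 18 19 20 21 22 23 24 25 26 27 28 29
     W  L  W  L  W  W  L  W  L  W  W  L  W  L  W  W  L  W  L  W  W  L  W  L  W  W  L  W  L  W
Position 29 is W, so the first player wins.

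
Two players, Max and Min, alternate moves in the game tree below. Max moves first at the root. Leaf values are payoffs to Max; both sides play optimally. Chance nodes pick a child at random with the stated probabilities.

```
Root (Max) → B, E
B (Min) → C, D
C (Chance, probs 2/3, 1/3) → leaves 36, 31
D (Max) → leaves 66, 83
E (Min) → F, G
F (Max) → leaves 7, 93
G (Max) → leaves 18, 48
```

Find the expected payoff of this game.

48

C (Chance): 2/3·36 + 1/3·31 = 34.33
D (Max): max(66, 83) = 83
B (Min): min(34.33, 83) = 34.33
F (Max): max(7, 93) = 93
G (Max): max(18, 48) = 48
E (Min): min(93, 48) = 48
Root (Max): max(34.33, 48) = 48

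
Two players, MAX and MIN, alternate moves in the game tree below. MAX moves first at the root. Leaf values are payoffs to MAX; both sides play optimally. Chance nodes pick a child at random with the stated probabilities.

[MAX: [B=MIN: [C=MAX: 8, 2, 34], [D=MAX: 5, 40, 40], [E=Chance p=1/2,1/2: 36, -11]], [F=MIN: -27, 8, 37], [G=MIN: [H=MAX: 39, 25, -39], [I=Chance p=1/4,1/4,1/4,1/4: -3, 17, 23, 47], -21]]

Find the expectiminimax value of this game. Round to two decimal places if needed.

12.5

C (MAX): max(8, 2, 34) = 34
D (MAX): max(5, 40, 40) = 40
E (Chance): 1/2·36 + 1/2·-11 = 12.5
B (MIN): min(34, 40, 12.5) = 12.5
F (MIN): min(-27, 8, 37) = -27
H (MAX): max(39, 25, -39) = 39
I (Chance): 1/4·-3 + 1/4·17 + 1/4·23 + 1/4·47 = 21
G (MIN): min(39, 21, -21) = -21
Root (MAX): max(12.5, -27, -21) = 12.5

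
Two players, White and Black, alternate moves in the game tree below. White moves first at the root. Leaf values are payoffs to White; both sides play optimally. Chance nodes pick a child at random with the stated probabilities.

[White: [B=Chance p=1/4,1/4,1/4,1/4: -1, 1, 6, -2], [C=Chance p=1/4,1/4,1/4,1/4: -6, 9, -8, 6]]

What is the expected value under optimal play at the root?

B (Chance): 1/4·-1 + 1/4·1 + 1/4·6 + 1/4·-2 = 1
C (Chance): 1/4·-6 + 1/4·9 + 1/4·-8 + 1/4·6 = 0.25
Root (White): max(1, 0.25) = 1

1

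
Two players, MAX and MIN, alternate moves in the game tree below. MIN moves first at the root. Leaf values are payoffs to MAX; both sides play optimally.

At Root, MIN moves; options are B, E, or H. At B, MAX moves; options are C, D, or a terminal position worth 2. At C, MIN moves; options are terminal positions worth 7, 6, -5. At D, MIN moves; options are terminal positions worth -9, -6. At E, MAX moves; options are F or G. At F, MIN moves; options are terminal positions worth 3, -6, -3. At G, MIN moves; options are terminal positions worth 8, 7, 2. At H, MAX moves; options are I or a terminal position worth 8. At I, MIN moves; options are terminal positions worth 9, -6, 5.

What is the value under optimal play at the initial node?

2

C (MIN): min(7, 6, -5) = -5
D (MIN): min(-9, -6) = -9
B (MAX): max(-5, -9, 2) = 2
F (MIN): min(3, -6, -3) = -6
G (MIN): min(8, 7, 2) = 2
E (MAX): max(-6, 2) = 2
I (MIN): min(9, -6, 5) = -6
H (MAX): max(-6, 8) = 8
Root (MIN): min(2, 2, 8) = 2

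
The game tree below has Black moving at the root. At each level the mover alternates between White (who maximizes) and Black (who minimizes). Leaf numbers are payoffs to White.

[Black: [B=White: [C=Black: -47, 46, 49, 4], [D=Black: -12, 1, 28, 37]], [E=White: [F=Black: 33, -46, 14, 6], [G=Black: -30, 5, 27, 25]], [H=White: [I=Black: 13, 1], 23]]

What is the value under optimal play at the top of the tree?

C (Black): min(-47, 46, 49, 4) = -47
D (Black): min(-12, 1, 28, 37) = -12
B (White): max(-47, -12) = -12
F (Black): min(33, -46, 14, 6) = -46
G (Black): min(-30, 5, 27, 25) = -30
E (White): max(-46, -30) = -30
I (Black): min(13, 1) = 1
H (White): max(1, 23) = 23
Root (Black): min(-12, -30, 23) = -30

-30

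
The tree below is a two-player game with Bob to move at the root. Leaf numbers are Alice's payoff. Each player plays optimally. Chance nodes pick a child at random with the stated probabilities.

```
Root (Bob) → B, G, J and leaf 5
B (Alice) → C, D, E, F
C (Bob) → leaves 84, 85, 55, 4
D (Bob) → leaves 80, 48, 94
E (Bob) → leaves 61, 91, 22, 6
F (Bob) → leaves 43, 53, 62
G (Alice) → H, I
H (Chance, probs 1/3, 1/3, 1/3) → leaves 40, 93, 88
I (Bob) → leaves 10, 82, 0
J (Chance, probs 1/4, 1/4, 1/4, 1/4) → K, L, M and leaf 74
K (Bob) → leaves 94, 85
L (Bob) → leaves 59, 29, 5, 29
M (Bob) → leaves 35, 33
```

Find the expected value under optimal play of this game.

5

C (Bob): min(84, 85, 55, 4) = 4
D (Bob): min(80, 48, 94) = 48
E (Bob): min(61, 91, 22, 6) = 6
F (Bob): min(43, 53, 62) = 43
B (Alice): max(4, 48, 6, 43) = 48
H (Chance): 1/3·40 + 1/3·93 + 1/3·88 = 73.67
I (Bob): min(10, 82, 0) = 0
G (Alice): max(73.67, 0) = 73.67
K (Bob): min(94, 85) = 85
L (Bob): min(59, 29, 5, 29) = 5
M (Bob): min(35, 33) = 33
J (Chance): 1/4·85 + 1/4·5 + 1/4·33 + 1/4·74 = 49.25
Root (Bob): min(48, 73.67, 49.25, 5) = 5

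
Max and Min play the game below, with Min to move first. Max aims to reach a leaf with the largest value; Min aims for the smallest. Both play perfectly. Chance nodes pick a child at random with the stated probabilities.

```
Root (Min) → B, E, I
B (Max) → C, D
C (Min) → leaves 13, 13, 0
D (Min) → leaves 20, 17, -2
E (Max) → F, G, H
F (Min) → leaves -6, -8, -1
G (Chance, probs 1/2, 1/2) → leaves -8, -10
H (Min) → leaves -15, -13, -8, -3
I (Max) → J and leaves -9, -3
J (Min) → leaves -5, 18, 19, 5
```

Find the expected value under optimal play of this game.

C (Min): min(13, 13, 0) = 0
D (Min): min(20, 17, -2) = -2
B (Max): max(0, -2) = 0
F (Min): min(-6, -8, -1) = -8
G (Chance): 1/2·-8 + 1/2·-10 = -9
H (Min): min(-15, -13, -8, -3) = -15
E (Max): max(-8, -9, -15) = -8
J (Min): min(-5, 18, 19, 5) = -5
I (Max): max(-5, -9, -3) = -3
Root (Min): min(0, -8, -3) = -8

-8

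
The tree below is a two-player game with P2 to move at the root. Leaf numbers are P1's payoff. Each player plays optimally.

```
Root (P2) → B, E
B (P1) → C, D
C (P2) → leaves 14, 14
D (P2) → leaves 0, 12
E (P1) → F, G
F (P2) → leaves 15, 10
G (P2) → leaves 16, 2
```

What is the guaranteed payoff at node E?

F: min(15, 10) = 10
G: min(16, 2) = 2
E: max(10, 2) = 10

10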